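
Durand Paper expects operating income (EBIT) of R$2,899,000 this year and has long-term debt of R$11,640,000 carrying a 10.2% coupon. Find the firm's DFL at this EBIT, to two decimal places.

Annual interest charges come to R$1,187,280.00.
Degree of financial leverage = EBIT / (EBIT − interest) = R$2,899,000 / R$1,711,720.00 = 1.6936.

1.69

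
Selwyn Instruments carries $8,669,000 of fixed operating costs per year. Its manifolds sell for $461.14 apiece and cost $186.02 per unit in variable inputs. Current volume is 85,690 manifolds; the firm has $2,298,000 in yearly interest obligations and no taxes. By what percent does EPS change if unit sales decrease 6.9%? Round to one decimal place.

-12.9%

Contribution at this volume is 85,690 × $275.12 = $23,575,032.80.
Operating income = contribution − fixed costs = $23,575,032.80 − $8,669,000 = $14,906,032.80.
Interest = $2,298,000.00, so EBIT − I = $12,608,032.80.
DCL = total CM / (EBIT − I) = $23,575,032.80 / $12,608,032.80 = 1.8698.
EPS therefore changes by 1.8698 × (-6.9%) = -12.9%.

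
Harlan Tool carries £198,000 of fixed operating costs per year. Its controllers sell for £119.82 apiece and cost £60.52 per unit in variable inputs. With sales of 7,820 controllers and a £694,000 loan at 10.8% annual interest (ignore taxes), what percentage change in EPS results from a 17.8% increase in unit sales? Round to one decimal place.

Total contribution margin = 7,820 × £59.30 = £463,726.00.
EBIT = £463,726.00 − £198,000 = £265,726.00.
Interest = £74,952.00, so EBIT − I = £190,774.00.
Degree of combined leverage = contribution ÷ (EBIT − I) = £463,726.00 ÷ £190,774.00 = 2.4308.
%ΔEPS = DCL × %ΔSales = 2.4308 × +17.8% = +43.3%.

+43.3%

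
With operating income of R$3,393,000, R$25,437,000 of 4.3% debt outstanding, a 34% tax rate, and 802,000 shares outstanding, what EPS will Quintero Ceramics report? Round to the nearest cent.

Pre-tax income = R$3,393,000 − R$1,093,791.00 = R$2,299,209.00.
Net income = R$2,299,209.00 × (1 − 0.34) = R$1,517,477.94.
Per share: R$1,517,477.94 / 802,000 shares = R$1.89.

R$1.89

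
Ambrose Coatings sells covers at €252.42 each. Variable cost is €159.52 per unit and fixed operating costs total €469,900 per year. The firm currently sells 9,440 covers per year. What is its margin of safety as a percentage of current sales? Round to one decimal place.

46.4%

Each unit contributes €252.42 − €159.52 = €92.90. Break-even units = €469,900 ÷ €92.90 = 5,058.13; break-even revenue = 5,058.13 × €252.42 = €1,276,772.42.
Actual sales revenue = 9,440 × €252.42 = €2,382,844.80.
Margin of safety = (€2,382,844.80 − €1,276,772.42) ÷ €2,382,844.80 = 46.4%.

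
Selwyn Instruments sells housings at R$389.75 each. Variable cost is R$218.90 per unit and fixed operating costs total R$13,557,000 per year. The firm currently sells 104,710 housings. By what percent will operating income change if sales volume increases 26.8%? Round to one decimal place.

Total contribution margin = 104,710 × R$170.85 = R$17,889,703.50.
Subtracting fixed costs: EBIT = R$17,889,703.50 − R$13,557,000 = R$4,332,703.50.
DOL = contribution ÷ EBIT = R$17,889,703.50 ÷ R$4,332,703.50 = 4.1290.
%ΔEBIT = DOL × %ΔSales = 4.1290 × +26.8% = +110.7%.

+110.7%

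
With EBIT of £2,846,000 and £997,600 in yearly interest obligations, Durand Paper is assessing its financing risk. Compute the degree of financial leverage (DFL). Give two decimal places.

Annual interest charges come to £997,600.00.
DFL = EBIT ÷ (EBIT − I) = £2,846,000 ÷ (£2,846,000 − £997,600.00) = £2,846,000 ÷ £1,848,400.00 = 1.5397.

1.54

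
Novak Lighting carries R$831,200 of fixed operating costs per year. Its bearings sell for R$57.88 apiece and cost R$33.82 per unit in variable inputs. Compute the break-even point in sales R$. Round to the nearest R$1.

Contribution margin per unit = R$57.88 − R$33.82 = R$24.06, a CM ratio of R$24.06 ÷ R$57.88 = 0.4157.
Break-even revenue = fixed costs × price ÷ CM = R$831,200 × R$57.88 ÷ R$24.06 = R$1,999,578.

R$1,999,578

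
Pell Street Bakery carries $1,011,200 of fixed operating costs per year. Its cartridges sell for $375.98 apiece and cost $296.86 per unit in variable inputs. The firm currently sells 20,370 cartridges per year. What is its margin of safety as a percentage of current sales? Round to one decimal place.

Contribution margin per unit = $375.98 − $296.86 = $79.12. Break-even units = $1,011,200 ÷ $79.12 = 12,780.59; break-even revenue = 12,780.59 × $375.98 = $4,805,244.89.
Actual sales revenue = 20,370 × $375.98 = $7,658,712.60.
Margin of safety = ($7,658,712.60 − $4,805,244.89) ÷ $7,658,712.60 = 37.3%.

37.3%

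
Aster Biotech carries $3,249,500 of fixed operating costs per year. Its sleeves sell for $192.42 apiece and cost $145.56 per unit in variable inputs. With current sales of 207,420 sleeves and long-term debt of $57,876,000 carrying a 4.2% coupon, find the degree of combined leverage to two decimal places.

Total contribution margin = 207,420 × $46.86 = $9,719,701.20.
EBIT = $9,719,701.20 − $3,249,500 = $6,470,201.20. Interest = $2,430,792.00, so EBIT − I = $4,039,409.20.
Degree of total leverage = total CM / (EBIT − interest) = $9,719,701.20 / $4,039,409.20 = 2.4062.

2.41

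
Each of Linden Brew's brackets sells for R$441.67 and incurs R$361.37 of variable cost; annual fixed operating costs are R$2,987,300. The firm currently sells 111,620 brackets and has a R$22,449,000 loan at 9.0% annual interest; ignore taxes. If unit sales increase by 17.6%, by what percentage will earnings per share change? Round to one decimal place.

+39.9%

Total contribution margin = 111,620 × R$80.30 = R$8,963,086.00.
Subtracting fixed costs: EBIT = R$8,963,086.00 − R$2,987,300 = R$5,975,786.00.
Interest = R$2,020,410.00, so EBIT − I = R$3,955,376.00.
Degree of combined leverage = contribution ÷ (EBIT − I) = R$8,963,086.00 ÷ R$3,955,376.00 = 2.2661.
EPS therefore changes by 2.2661 × (+17.6%) = +39.9%.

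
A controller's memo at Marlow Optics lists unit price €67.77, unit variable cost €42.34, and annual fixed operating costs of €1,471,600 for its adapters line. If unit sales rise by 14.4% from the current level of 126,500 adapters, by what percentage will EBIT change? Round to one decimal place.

At 126,500 units, contribution = 126,500 × €25.43 = €3,216,895.00.
Subtracting fixed costs: EBIT = €3,216,895.00 − €1,471,600 = €1,745,295.00.
So DOL = total CM / EBIT = €3,216,895.00 / €1,745,295.00 = 1.8432.
%ΔEBIT = DOL × %ΔSales = 1.8432 × +14.4% = +26.5%.

+26.5%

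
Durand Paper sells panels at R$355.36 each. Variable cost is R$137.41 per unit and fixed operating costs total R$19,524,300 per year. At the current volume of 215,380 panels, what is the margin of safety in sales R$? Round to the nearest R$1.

R$44,703,735

Unit CM = price − variable cost = R$355.36 − R$137.41 = R$217.95. Break-even units = R$19,524,300 ÷ R$217.95 = 89,581.56; break-even revenue = 89,581.56 × R$355.36 = R$31,833,701.53.
Current sales = 215,380 × R$355.36 = R$76,537,436.80.
Margin of safety = R$76,537,436.80 − R$31,833,701.53 = R$44,703,735.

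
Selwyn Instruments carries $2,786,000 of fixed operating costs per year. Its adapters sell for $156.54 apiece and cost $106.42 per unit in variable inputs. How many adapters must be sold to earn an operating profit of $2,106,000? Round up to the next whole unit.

97,606 adapters

Each unit contributes $156.54 − $106.42 = $50.12.
Required volume = (fixed costs + target profit) ÷ CM = ($2,786,000 + $2,106,000) ÷ $50.12 = 97,605.75, so 97,606 adapters.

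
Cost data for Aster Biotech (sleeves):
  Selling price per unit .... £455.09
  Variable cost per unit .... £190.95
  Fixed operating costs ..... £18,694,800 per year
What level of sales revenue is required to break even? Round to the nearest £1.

£32,209,497

Contribution margin per unit = £455.09 − £190.95 = £264.14, a CM ratio of £264.14 ÷ £455.09 = 0.5804.
Break-even sales = FC ÷ CM ratio = £18,694,800 × £455.09 / £264.14 = £32,209,497.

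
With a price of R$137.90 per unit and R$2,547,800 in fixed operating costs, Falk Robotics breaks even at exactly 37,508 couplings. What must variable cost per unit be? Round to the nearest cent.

R$69.97

At break-even, FC = Q × (P − VC), so P − VC = R$2,547,800 ÷ 37,508 = R$67.9268.
Hence VC = price − CM = R$137.90 − R$67.9268 = R$69.97.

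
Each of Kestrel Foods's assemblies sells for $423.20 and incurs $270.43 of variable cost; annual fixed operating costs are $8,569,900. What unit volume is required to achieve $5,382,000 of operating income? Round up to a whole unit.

Unit CM = price − variable cost = $423.20 − $270.43 = $152.77.
Required volume = (fixed costs + target profit) ÷ CM = ($8,569,900 + $5,382,000) ÷ $152.77 = 91,326.18, so 91,327 assemblies.

91,327 assemblies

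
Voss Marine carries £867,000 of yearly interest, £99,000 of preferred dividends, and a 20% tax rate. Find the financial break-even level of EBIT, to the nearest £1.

£990,750

Grossing the preferred dividend up to pre-tax terms: £99,000 / (1 − 0.20) = £123,750.00.
Financial break-even EBIT = interest + D_p ÷ (1 − t) = £867,000 + £123,750.00 = £990,750.00.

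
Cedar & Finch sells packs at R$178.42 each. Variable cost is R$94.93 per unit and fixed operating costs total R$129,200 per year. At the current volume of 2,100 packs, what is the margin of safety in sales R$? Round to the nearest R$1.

R$98,579

Each unit contributes R$178.42 − R$94.93 = R$83.49. Break-even units = R$129,200 ÷ R$83.49 = 1,547.49; break-even revenue = 1,547.49 × R$178.42 = R$276,103.29.
Actual sales revenue = 2,100 × R$178.42 = R$374,682.00.
Margin of safety = R$374,682.00 − R$276,103.29 = R$98,579.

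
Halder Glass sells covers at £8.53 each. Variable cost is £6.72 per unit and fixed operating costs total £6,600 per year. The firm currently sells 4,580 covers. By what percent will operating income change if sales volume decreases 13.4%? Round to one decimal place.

-65.7%

Contribution at this volume is 4,580 × £1.81 = £8,289.80.
Operating income = contribution − fixed costs = £8,289.80 − £6,600 = £1,689.80.
Degree of operating leverage = £8,289.80 / £1,689.80 = 4.9058.
Operating income changes by 4.9058 × -13.4% = -65.7%.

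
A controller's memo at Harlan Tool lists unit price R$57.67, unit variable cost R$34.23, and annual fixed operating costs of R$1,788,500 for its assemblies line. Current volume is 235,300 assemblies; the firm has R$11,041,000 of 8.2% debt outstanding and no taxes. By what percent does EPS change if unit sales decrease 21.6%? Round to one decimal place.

-42.2%

At 235,300 units, contribution = 235,300 × R$23.44 = R$5,515,432.00.
EBIT = R$5,515,432.00 − R$1,788,500 = R$3,726,932.00.
After interest of R$905,362.00, pre-tax earnings = R$2,821,570.00.
Degree of combined leverage = contribution ÷ (EBIT − I) = R$5,515,432.00 ÷ R$2,821,570.00 = 1.9547.
EPS therefore changes by 1.9547 × (-21.6%) = -42.2%.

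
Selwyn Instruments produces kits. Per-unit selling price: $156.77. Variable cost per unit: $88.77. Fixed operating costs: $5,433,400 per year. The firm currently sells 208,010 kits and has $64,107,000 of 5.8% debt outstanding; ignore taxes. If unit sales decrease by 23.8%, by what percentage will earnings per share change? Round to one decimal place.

Total contribution margin = 208,010 × $68.00 = $14,144,680.00.
Subtracting fixed costs: EBIT = $14,144,680.00 − $5,433,400 = $8,711,280.00.
Interest = $3,718,206.00, so EBIT − I = $4,993,074.00.
DCL = total CM / (EBIT − I) = $14,144,680.00 / $4,993,074.00 = 2.8329.
EPS therefore changes by 2.8329 × (-23.8%) = -67.4%.

-67.4%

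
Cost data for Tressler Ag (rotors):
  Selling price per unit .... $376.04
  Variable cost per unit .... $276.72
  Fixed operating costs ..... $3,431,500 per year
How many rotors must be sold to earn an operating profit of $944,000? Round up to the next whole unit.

Unit CM = price − variable cost = $376.04 − $276.72 = $99.32.
Required volume = (fixed costs + target profit) ÷ CM = ($3,431,500 + $944,000) ÷ $99.32 = 44,054.57, so 44,055 rotors.

44,055 rotors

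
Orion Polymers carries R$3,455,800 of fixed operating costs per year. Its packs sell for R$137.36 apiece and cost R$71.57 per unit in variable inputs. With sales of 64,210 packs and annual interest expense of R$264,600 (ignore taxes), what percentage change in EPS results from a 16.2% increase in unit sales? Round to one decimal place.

+135.8%

Contribution at this volume is 64,210 × R$65.79 = R$4,224,375.90.
Operating income = contribution − fixed costs = R$4,224,375.90 − R$3,455,800 = R$768,575.90.
Interest = R$264,600.00, so EBIT − I = R$503,975.90.
DCL = total CM / (EBIT − I) = R$4,224,375.90 / R$503,975.90 = 8.3821.
EPS therefore changes by 8.3821 × (+16.2%) = +135.8%.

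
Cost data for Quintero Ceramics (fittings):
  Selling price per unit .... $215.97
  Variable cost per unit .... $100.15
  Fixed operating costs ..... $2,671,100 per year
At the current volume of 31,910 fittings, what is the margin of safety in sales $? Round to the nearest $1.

Each unit contributes $215.97 − $100.15 = $115.82. Break-even units = $2,671,100 ÷ $115.82 = 23,062.51; break-even revenue = 23,062.51 × $215.97 = $4,980,810.46.
Current sales = 31,910 × $215.97 = $6,891,602.70.
Margin of safety = $6,891,602.70 − $4,980,810.46 = $1,910,792.

$1,910,792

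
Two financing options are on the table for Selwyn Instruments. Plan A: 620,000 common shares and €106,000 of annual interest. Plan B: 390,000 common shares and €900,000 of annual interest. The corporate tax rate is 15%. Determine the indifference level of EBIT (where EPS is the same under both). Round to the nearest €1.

Set EPS_A = EPS_B: (EBIT − €106,000)(1 − 0.15) ÷ 620,000 = (EBIT − €900,000)(1 − 0.15) ÷ 390,000.
Cancelling (1 − t) and cross-multiplying: 390,000·(EBIT − 106,000) = 620,000·(EBIT − 900,000).
EBIT × (620,000 − 390,000) = 900,000 × 620,000 − 106,000 × 390,000 = 516,660,000,000, so EBIT = 516,660,000,000 ÷ 230,000 = 2,246,347.83.

€2,246,348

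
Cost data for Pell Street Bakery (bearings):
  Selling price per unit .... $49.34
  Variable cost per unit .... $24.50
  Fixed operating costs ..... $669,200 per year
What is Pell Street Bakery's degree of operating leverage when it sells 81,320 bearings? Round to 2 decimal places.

1.50

At 81,320 units, contribution = 81,320 × $24.84 = $2,019,988.80.
Subtracting fixed costs: EBIT = $2,019,988.80 − $669,200 = $1,350,788.80.
Degree of operating leverage = $2,019,988.80 / $1,350,788.80 = 1.4954.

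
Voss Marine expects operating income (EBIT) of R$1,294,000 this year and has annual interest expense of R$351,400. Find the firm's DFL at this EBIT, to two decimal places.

Annual interest charges come to R$351,400.00.
Degree of financial leverage = EBIT / (EBIT − interest) = R$1,294,000 / R$942,600.00 = 1.3728.

1.37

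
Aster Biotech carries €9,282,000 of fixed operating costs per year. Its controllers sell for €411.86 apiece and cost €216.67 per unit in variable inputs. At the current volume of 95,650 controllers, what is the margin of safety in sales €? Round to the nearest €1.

Each unit contributes €411.86 − €216.67 = €195.19. Break-even units = €9,282,000 ÷ €195.19 = 47,553.67; break-even revenue = 47,553.67 × €411.86 = €19,585,452.74.
Current sales = 95,650 × €411.86 = €39,394,409.00.
Margin of safety = €39,394,409.00 − €19,585,452.74 = €19,808,956.

€19,808,956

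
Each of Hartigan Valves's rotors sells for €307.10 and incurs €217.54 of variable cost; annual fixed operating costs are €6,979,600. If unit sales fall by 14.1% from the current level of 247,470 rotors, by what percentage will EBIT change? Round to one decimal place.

-20.6%

Total contribution margin = 247,470 × €89.56 = €22,163,413.20.
Operating income = contribution − fixed costs = €22,163,413.20 − €6,979,600 = €15,183,813.20.
DOL = contribution ÷ EBIT = €22,163,413.20 ÷ €15,183,813.20 = 1.4597.
Operating income changes by 1.4597 × -14.1% = -20.6%.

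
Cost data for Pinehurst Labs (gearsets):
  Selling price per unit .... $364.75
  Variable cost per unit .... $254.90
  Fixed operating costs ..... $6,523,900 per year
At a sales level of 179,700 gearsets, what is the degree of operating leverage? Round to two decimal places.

1.49

Contribution at this volume is 179,700 × $109.85 = $19,740,045.00.
EBIT = $19,740,045.00 − $6,523,900 = $13,216,145.00.
Degree of operating leverage = $19,740,045.00 / $13,216,145.00 = 1.4936.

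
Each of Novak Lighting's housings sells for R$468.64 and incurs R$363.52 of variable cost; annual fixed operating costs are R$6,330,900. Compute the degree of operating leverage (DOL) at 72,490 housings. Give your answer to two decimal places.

Contribution at this volume is 72,490 × R$105.12 = R$7,620,148.80.
Subtracting fixed costs: EBIT = R$7,620,148.80 − R$6,330,900 = R$1,289,248.80.
So DOL = total CM / EBIT = R$7,620,148.80 / R$1,289,248.80 = 5.9105.

5.91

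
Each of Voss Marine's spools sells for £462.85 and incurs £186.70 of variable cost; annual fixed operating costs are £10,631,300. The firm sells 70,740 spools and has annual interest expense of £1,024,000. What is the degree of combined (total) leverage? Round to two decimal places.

2.48

Contribution at this volume is 70,740 × £276.15 = £19,534,851.00.
Operating income = contribution − fixed costs = £19,534,851.00 − £10,631,300 = £8,903,551.00. Interest = £1,024,000.00.
DOL = £19,534,851.00 ÷ £8,903,551.00 = 2.1941; DFL = £8,903,551.00 ÷ £7,879,551.00 = 1.1300.
DCL = DOL × DFL = 2.1941 × 1.1300 = 2.4793.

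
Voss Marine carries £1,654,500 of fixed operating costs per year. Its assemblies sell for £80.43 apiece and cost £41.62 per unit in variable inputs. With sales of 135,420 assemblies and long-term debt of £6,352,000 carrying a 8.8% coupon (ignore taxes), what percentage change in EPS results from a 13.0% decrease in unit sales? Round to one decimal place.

-22.5%

Contribution at this volume is 135,420 × £38.81 = £5,255,650.20.
Subtracting fixed costs: EBIT = £5,255,650.20 − £1,654,500 = £3,601,150.20.
After interest of £558,976.00, pre-tax earnings = £3,042,174.20.
Degree of combined leverage = contribution ÷ (EBIT − I) = £5,255,650.20 ÷ £3,042,174.20 = 1.7276.
EPS therefore changes by 1.7276 × (-13.0%) = -22.5%.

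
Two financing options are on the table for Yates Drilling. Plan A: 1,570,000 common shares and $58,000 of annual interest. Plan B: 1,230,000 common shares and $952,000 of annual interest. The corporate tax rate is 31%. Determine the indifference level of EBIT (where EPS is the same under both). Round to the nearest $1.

$4,186,176

Set EPS_A = EPS_B: (EBIT − $58,000)(1 − 0.31) ÷ 1,570,000 = (EBIT − $952,000)(1 − 0.31) ÷ 1,230,000.
Cancelling (1 − t) and cross-multiplying: 1,230,000·(EBIT − 58,000) = 1,570,000·(EBIT − 952,000).
EBIT × (1,570,000 − 1,230,000) = 952,000 × 1,570,000 − 58,000 × 1,230,000 = 1,423,300,000,000, so EBIT = 1,423,300,000,000 ÷ 340,000 = 4,186,176.47.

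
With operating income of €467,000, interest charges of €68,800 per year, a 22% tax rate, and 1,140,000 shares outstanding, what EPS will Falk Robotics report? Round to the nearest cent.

€0.27

Interest = €68,800.00, so EBT = €467,000 − €68,800.00 = €398,200.00.
Net income = €398,200.00 × (1 − 0.22) = €310,596.00.
EPS = €310,596.00 ÷ 1,140,000 = €0.27.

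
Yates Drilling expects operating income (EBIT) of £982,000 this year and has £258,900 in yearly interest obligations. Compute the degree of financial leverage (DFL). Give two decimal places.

Interest = £258,900.00.
Degree of financial leverage = EBIT / (EBIT − interest) = £982,000 / £723,100.00 = 1.3580.

1.36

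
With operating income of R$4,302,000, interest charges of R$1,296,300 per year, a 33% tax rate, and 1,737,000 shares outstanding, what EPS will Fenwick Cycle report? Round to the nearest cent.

R$1.16

Interest = R$1,296,300.00, so EBT = R$4,302,000 − R$1,296,300.00 = R$3,005,700.00.
Net income = R$3,005,700.00 × (1 − 0.33) = R$2,013,819.00.
Per share: R$2,013,819.00 / 1,737,000 shares = R$1.16.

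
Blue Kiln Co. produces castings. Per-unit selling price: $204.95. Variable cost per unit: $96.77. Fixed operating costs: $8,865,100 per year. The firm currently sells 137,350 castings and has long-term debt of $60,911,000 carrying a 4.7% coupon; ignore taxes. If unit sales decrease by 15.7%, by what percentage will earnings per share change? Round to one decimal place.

-74.5%

Total contribution margin = 137,350 × $108.18 = $14,858,523.00.
Subtracting fixed costs: EBIT = $14,858,523.00 − $8,865,100 = $5,993,423.00.
Interest = $2,862,817.00, so EBIT − I = $3,130,606.00.
DCL = total CM / (EBIT − I) = $14,858,523.00 / $3,130,606.00 = 4.7462.
EPS therefore changes by 4.7462 × (-15.7%) = -74.5%.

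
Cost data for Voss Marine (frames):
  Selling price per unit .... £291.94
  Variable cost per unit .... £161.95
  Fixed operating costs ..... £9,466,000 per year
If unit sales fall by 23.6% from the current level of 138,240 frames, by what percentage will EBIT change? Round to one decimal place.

Total contribution margin = 138,240 × £129.99 = £17,969,817.60.
Subtracting fixed costs: EBIT = £17,969,817.60 − £9,466,000 = £8,503,817.60.
So DOL = total CM / EBIT = £17,969,817.60 / £8,503,817.60 = 2.1131.
%ΔEBIT = DOL × %ΔSales = 2.1131 × -23.6% = -49.9%.

-49.9%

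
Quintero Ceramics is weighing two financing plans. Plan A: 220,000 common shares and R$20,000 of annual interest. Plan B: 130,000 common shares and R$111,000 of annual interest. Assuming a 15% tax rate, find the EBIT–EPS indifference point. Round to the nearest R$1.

R$242,444

At indifference, (EBIT − 20,000)(1 − t)/220,000 = (EBIT − 111,000)(1 − t)/130,000.
Cancelling (1 − t) and cross-multiplying: 130,000·(EBIT − 20,000) = 220,000·(EBIT − 111,000).
Solving, EBIT = (111,000·220,000 − 20,000·130,000) / (220,000 − 130,000) = 21,820,000,000 / 90,000 = 242,444.44.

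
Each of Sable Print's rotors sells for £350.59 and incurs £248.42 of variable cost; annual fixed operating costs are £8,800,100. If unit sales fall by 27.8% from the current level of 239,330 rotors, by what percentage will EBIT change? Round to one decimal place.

At 239,330 units, contribution = 239,330 × £102.17 = £24,452,346.10.
Subtracting fixed costs: EBIT = £24,452,346.10 − £8,800,100 = £15,652,246.10.
So DOL = total CM / EBIT = £24,452,346.10 / £15,652,246.10 = 1.5622.
So EBIT moves 1.5622 × (-27.8%) = -43.4%.

-43.4%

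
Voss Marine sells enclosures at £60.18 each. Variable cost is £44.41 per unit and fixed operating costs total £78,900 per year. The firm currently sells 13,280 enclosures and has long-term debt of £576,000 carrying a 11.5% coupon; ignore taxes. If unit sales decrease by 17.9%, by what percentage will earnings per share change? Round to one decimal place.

-58.3%

Total contribution margin = 13,280 × £15.77 = £209,425.60.
Subtracting fixed costs: EBIT = £209,425.60 − £78,900 = £130,525.60.
Interest = £66,240.00, so EBIT − I = £64,285.60.
DCL = total CM / (EBIT − I) = £209,425.60 / £64,285.60 = 3.2577.
EPS therefore changes by 3.2577 × (-17.9%) = -58.3%.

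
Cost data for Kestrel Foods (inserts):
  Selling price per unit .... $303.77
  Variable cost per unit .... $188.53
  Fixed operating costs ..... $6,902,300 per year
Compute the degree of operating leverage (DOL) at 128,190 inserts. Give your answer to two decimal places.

1.88

Total contribution margin = 128,190 × $115.24 = $14,772,615.60.
Operating income = contribution − fixed costs = $14,772,615.60 − $6,902,300 = $7,870,315.60.
Degree of operating leverage = $14,772,615.60 / $7,870,315.60 = 1.8770.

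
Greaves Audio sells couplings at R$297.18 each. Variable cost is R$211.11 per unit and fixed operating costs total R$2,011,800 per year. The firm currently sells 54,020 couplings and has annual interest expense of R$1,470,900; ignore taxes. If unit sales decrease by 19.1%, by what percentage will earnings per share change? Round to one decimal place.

Total contribution margin = 54,020 × R$86.07 = R$4,649,501.40.
Operating income = contribution − fixed costs = R$4,649,501.40 − R$2,011,800 = R$2,637,701.40.
Interest = R$1,470,900.00, so EBIT − I = R$1,166,801.40.
Degree of combined leverage = contribution ÷ (EBIT − I) = R$4,649,501.40 ÷ R$1,166,801.40 = 3.9848.
EPS therefore changes by 3.9848 × (-19.1%) = -76.1%.

-76.1%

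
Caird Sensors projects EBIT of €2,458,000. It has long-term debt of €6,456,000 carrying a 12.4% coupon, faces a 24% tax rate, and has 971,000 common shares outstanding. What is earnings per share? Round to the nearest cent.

€1.30

Pre-tax income = €2,458,000 − €800,544.00 = €1,657,456.00.
After tax at 24%: net income = €1,657,456.00 × 0.76 = €1,259,666.56.
Per share: €1,259,666.56 / 971,000 shares = €1.30.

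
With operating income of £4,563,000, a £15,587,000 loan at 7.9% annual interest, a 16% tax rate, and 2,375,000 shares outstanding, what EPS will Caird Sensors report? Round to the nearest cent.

£1.18

Pre-tax income = £4,563,000 − £1,231,373.00 = £3,331,627.00.
After tax at 16%: net income = £3,331,627.00 × 0.84 = £2,798,566.68.
Per share: £2,798,566.68 / 2,375,000 shares = £1.18.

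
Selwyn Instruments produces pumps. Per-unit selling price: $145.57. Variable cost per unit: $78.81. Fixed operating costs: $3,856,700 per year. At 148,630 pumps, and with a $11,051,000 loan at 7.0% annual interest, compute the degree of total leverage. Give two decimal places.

1.87

Total contribution margin = 148,630 × $66.76 = $9,922,538.80.
Subtracting fixed costs: EBIT = $9,922,538.80 − $3,856,700 = $6,065,838.80. Interest = $773,570.00, so EBIT − I = $5,292,268.80.
Degree of total leverage = total CM / (EBIT − interest) = $9,922,538.80 / $5,292,268.80 = 1.8749.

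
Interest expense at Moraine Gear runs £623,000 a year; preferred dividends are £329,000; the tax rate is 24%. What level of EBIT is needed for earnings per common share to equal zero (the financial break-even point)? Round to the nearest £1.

£1,055,895

Preferred dividends are paid after tax, so their pre-tax equivalent is £329,000 ÷ (1 − 0.24) = £432,894.74.
Financial break-even EBIT = interest + D_p ÷ (1 − t) = £623,000 + £432,894.74 = £1,055,894.74.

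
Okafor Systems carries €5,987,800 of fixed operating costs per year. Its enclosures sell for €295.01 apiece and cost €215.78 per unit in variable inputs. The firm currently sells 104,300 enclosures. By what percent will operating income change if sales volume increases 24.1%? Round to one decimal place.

+87.5%

Contribution at this volume is 104,300 × €79.23 = €8,263,689.00.
Subtracting fixed costs: EBIT = €8,263,689.00 − €5,987,800 = €2,275,889.00.
Degree of operating leverage = €8,263,689.00 / €2,275,889.00 = 3.6310.
%ΔEBIT = DOL × %ΔSales = 3.6310 × +24.1% = +87.5%.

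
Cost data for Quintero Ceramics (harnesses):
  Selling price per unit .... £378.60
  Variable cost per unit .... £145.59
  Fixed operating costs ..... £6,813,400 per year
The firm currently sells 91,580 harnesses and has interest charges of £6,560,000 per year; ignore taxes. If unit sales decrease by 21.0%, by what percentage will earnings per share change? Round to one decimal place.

Contribution at this volume is 91,580 × £233.01 = £21,339,055.80.
Subtracting fixed costs: EBIT = £21,339,055.80 − £6,813,400 = £14,525,655.80.
After interest of £6,560,000.00, pre-tax earnings = £7,965,655.80.
DCL = total CM / (EBIT − I) = £21,339,055.80 / £7,965,655.80 = 2.6789.
EPS therefore changes by 2.6789 × (-21.0%) = -56.3%.

-56.3%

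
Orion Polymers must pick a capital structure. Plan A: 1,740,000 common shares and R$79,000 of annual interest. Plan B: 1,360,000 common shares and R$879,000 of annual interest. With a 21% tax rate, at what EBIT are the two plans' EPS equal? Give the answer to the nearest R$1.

R$3,742,158

Set EPS_A = EPS_B: (EBIT − R$79,000)(1 − 0.21) ÷ 1,740,000 = (EBIT − R$879,000)(1 − 0.21) ÷ 1,360,000.
The (1 − t) factor cancels: (EBIT − 79,000) × 1,360,000 = (EBIT − 879,000) × 1,740,000.
EBIT × (1,740,000 − 1,360,000) = 879,000 × 1,740,000 − 79,000 × 1,360,000 = 1,422,020,000,000, so EBIT = 1,422,020,000,000 ÷ 380,000 = 3,742,157.89.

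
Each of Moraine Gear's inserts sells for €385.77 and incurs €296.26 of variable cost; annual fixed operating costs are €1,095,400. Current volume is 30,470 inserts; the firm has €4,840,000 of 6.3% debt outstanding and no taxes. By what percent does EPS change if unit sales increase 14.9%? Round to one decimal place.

Total contribution margin = 30,470 × €89.51 = €2,727,369.70.
EBIT = €2,727,369.70 − €1,095,400 = €1,631,969.70.
After interest of €304,920.00, pre-tax earnings = €1,327,049.70.
Degree of combined leverage = contribution ÷ (EBIT − I) = €2,727,369.70 ÷ €1,327,049.70 = 2.0552.
%ΔEPS = DCL × %ΔSales = 2.0552 × +14.9% = +30.6%.

+30.6%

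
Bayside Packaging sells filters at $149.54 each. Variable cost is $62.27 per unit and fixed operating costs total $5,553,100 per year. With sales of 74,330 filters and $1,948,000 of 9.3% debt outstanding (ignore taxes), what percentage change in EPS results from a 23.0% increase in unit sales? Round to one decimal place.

+198.3%

At 74,330 units, contribution = 74,330 × $87.27 = $6,486,779.10.
Subtracting fixed costs: EBIT = $6,486,779.10 − $5,553,100 = $933,679.10.
Interest = $181,164.00, so EBIT − I = $752,515.10.
DCL = total CM / (EBIT − I) = $6,486,779.10 / $752,515.10 = 8.6201.
EPS therefore changes by 8.6201 × (+23.0%) = +198.3%.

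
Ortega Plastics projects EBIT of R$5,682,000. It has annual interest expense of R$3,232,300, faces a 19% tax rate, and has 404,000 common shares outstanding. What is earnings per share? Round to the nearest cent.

Interest = R$3,232,300.00, so EBT = R$5,682,000 − R$3,232,300.00 = R$2,449,700.00.
After tax at 19%: net income = R$2,449,700.00 × 0.81 = R$1,984,257.00.
Per share: R$1,984,257.00 / 404,000 shares = R$4.91.

R$4.91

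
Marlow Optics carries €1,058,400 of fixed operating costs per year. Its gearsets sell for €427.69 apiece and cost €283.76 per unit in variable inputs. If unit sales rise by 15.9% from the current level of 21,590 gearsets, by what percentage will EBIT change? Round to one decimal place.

+24.1%

Contribution at this volume is 21,590 × €143.93 = €3,107,448.70.
Subtracting fixed costs: EBIT = €3,107,448.70 − €1,058,400 = €2,049,048.70.
So DOL = total CM / EBIT = €3,107,448.70 / €2,049,048.70 = 1.5165.
Operating income changes by 1.5165 × +15.9% = +24.1%.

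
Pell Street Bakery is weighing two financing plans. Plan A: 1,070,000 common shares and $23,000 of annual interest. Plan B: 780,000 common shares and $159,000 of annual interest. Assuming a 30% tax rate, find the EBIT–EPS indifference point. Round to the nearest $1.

$524,793

Set EPS_A = EPS_B: (EBIT − $23,000)(1 − 0.30) ÷ 1,070,000 = (EBIT − $159,000)(1 − 0.30) ÷ 780,000.
Cancelling (1 − t) and cross-multiplying: 780,000·(EBIT − 23,000) = 1,070,000·(EBIT − 159,000).
Solving, EBIT = (159,000·1,070,000 − 23,000·780,000) / (1,070,000 − 780,000) = 152,190,000,000 / 290,000 = 524,793.10.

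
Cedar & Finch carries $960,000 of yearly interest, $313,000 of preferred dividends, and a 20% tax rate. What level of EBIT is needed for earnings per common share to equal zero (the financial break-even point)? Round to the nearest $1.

$1,351,250

Grossing the preferred dividend up to pre-tax terms: $313,000 / (1 − 0.20) = $391,250.00.
Financial break-even EBIT = interest + D_p ÷ (1 − t) = $960,000 + $391,250.00 = $1,351,250.00.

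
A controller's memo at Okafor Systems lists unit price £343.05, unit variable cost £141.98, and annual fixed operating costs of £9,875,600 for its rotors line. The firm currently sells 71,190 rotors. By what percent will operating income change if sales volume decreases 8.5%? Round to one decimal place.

At 71,190 units, contribution = 71,190 × £201.07 = £14,314,173.30.
Operating income = contribution − fixed costs = £14,314,173.30 − £9,875,600 = £4,438,573.30.
DOL = contribution ÷ EBIT = £14,314,173.30 ÷ £4,438,573.30 = 3.2249.
%ΔEBIT = DOL × %ΔSales = 3.2249 × -8.5% = -27.4%.

-27.4%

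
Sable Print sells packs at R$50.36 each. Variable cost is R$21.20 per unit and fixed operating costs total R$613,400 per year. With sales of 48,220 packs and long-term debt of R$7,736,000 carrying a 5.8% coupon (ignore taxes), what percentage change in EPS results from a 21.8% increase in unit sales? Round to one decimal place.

+89.1%

At 48,220 units, contribution = 48,220 × R$29.16 = R$1,406,095.20.
Operating income = contribution − fixed costs = R$1,406,095.20 − R$613,400 = R$792,695.20.
After interest of R$448,688.00, pre-tax earnings = R$344,007.20.
Degree of combined leverage = contribution ÷ (EBIT − I) = R$1,406,095.20 ÷ R$344,007.20 = 4.0874.
%ΔEPS = DCL × %ΔSales = 4.0874 × +21.8% = +89.1%.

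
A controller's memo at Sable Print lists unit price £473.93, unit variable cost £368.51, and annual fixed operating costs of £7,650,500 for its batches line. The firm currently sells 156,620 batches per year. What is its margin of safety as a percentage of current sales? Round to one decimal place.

53.7%

Unit CM = price − variable cost = £473.93 − £368.51 = £105.42. Break-even units = £7,650,500 ÷ £105.42 = 72,571.62; break-even revenue = 72,571.62 × £473.93 = £34,393,867.06.
Current sales = 156,620 × £473.93 = £74,226,916.60.
Margin of safety = (£74,226,916.60 − £34,393,867.06) ÷ £74,226,916.60 = 53.7%.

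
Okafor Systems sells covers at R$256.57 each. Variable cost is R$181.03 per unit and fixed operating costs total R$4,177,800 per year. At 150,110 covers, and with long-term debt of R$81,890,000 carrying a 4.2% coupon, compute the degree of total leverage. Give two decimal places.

3.05

Contribution at this volume is 150,110 × R$75.54 = R$11,339,309.40.
Subtracting fixed costs: EBIT = R$11,339,309.40 − R$4,177,800 = R$7,161,509.40. Interest = R$3,439,380.00, so EBIT − I = R$3,722,129.40.
DCL = contribution ÷ (EBIT − I) = R$11,339,309.40 ÷ R$3,722,129.40 = 3.0465.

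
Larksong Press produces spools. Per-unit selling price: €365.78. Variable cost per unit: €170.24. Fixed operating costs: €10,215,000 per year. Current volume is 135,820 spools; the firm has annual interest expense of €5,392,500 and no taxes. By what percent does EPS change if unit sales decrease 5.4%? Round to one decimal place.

Contribution at this volume is 135,820 × €195.54 = €26,558,242.80.
EBIT = €26,558,242.80 − €10,215,000 = €16,343,242.80.
Interest = €5,392,500.00, so EBIT − I = €10,950,742.80.
DCL = total CM / (EBIT − I) = €26,558,242.80 / €10,950,742.80 = 2.4252.
%ΔEPS = DCL × %ΔSales = 2.4252 × -5.4% = -13.1%.

-13.1%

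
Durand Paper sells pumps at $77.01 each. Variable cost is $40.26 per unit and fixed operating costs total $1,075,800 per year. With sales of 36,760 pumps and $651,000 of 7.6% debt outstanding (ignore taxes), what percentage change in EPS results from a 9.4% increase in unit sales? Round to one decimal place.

Contribution at this volume is 36,760 × $36.75 = $1,350,930.00.
Operating income = contribution − fixed costs = $1,350,930.00 − $1,075,800 = $275,130.00.
After interest of $49,476.00, pre-tax earnings = $225,654.00.
DCL = total CM / (EBIT − I) = $1,350,930.00 / $225,654.00 = 5.9867.
EPS therefore changes by 5.9867 × (+9.4%) = +56.3%.

+56.3%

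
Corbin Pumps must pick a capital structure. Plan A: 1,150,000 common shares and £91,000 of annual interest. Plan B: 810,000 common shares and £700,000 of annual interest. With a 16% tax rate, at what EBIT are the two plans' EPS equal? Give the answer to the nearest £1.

At indifference, (EBIT − 91,000)(1 − t)/1,150,000 = (EBIT − 700,000)(1 − t)/810,000.
The (1 − t) factor cancels: (EBIT − 91,000) × 810,000 = (EBIT − 700,000) × 1,150,000.
Solving, EBIT = (700,000·1,150,000 − 91,000·810,000) / (1,150,000 − 810,000) = 731,290,000,000 / 340,000 = 2,150,852.94.

£2,150,853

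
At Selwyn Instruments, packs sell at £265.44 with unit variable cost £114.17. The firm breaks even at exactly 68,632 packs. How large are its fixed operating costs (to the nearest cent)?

£10,381,962.64

Each unit contributes £265.44 − £114.17 = £151.27.
Fixed costs = break-even units × CM = 68,632 × £151.27 = £10,381,962.64.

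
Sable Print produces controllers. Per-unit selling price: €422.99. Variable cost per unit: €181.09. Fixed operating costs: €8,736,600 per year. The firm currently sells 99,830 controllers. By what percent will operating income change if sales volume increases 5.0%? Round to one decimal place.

Contribution at this volume is 99,830 × €241.90 = €24,148,877.00.
Subtracting fixed costs: EBIT = €24,148,877.00 − €8,736,600 = €15,412,277.00.
So DOL = total CM / EBIT = €24,148,877.00 / €15,412,277.00 = 1.5669.
So EBIT moves 1.5669 × (+5.0%) = +7.8%.

+7.8%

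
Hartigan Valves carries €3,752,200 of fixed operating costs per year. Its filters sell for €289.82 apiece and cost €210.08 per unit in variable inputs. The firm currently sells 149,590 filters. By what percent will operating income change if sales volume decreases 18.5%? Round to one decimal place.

-27.0%

Total contribution margin = 149,590 × €79.74 = €11,928,306.60.
EBIT = €11,928,306.60 − €3,752,200 = €8,176,106.60.
DOL = contribution ÷ EBIT = €11,928,306.60 ÷ €8,176,106.60 = 1.4589.
So EBIT moves 1.4589 × (-18.5%) = -27.0%.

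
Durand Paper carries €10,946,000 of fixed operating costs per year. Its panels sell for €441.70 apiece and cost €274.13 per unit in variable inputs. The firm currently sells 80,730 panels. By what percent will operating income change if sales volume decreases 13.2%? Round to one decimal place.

Contribution at this volume is 80,730 × €167.57 = €13,527,926.10.
EBIT = €13,527,926.10 − €10,946,000 = €2,581,926.10.
So DOL = total CM / EBIT = €13,527,926.10 / €2,581,926.10 = 5.2395.
%ΔEBIT = DOL × %ΔSales = 5.2395 × -13.2% = -69.2%.

-69.2%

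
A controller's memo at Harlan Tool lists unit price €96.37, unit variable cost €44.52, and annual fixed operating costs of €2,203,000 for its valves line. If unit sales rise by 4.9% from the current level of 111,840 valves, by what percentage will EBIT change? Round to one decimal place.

At 111,840 units, contribution = 111,840 × €51.85 = €5,798,904.00.
Operating income = contribution − fixed costs = €5,798,904.00 − €2,203,000 = €3,595,904.00.
So DOL = total CM / EBIT = €5,798,904.00 / €3,595,904.00 = 1.6126.
So EBIT moves 1.6126 × (+4.9%) = +7.9%.

+7.9%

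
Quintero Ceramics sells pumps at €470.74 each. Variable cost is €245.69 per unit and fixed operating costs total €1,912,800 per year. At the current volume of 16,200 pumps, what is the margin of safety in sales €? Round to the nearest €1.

€3,624,959

Each unit contributes €470.74 − €245.69 = €225.05. Break-even units = €1,912,800 ÷ €225.05 = 8,499.44; break-even revenue = 8,499.44 × €470.74 = €4,001,028.54.
Actual sales revenue = 16,200 × €470.74 = €7,625,988.00.
Margin of safety = €7,625,988.00 − €4,001,028.54 = €3,624,959.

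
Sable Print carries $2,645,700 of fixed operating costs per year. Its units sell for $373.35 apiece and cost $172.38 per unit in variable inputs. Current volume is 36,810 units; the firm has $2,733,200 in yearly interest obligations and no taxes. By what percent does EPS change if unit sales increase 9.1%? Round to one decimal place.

At 36,810 units, contribution = 36,810 × $200.97 = $7,397,705.70.
EBIT = $7,397,705.70 − $2,645,700 = $4,752,005.70.
Interest = $2,733,200.00, so EBIT − I = $2,018,805.70.
DCL = total CM / (EBIT − I) = $7,397,705.70 / $2,018,805.70 = 3.6644.
%ΔEPS = DCL × %ΔSales = 3.6644 × +9.1% = +33.3%.

+33.3%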